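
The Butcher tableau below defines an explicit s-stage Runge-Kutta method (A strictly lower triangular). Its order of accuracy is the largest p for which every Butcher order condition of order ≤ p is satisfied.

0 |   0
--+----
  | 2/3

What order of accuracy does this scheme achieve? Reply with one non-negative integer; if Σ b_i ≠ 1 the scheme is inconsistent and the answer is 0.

b = (2/3)
c = (0)
Σ b_i: 2/3·1 = 2/3 ≠ 1 ⇒ order 0.

0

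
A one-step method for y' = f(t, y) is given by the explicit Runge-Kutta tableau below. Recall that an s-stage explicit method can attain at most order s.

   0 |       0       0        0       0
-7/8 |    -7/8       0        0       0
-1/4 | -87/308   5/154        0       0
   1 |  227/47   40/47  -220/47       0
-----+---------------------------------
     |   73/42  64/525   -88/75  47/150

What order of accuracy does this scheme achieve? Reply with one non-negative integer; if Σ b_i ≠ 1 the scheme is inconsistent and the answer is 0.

b = (73/42, 64/525, -88/75, 47/150)
c = (0, -7/8, -1/4, 1)
Ac = (0, 0, -5/176, 20/47)
Σ b_i: 73/42·1 + 64/525·1 + (-88/75)·1 + 47/150·1 = 1 ✓
b·c: 64/525·(-7/8) + (-88/75)·(-1/4) + 47/150·1 = 1/2 ✓
b·c²: 64/525·49/64 + (-88/75)·1/16 + 47/150·1 = 1/3 ✓
b·Ac: (-88/75)·(-5/176) + 47/150·20/47 = 1/6 ✓
b·c³: 64/525·(-343/512) + (-88/75)·(-1/64) + 47/150·1 = 1/4 ✓
b·(c∘Ac): (-88/75)·5/704 + 47/150·20/47 = 1/8 ✓
b·Ac²: (-88/75)·35/1408 + 47/150·135/376 = 1/12 ✓
b·A²c: 47/150·25/188 = 1/24 ✓; 4 stages ⇒ order 4.

4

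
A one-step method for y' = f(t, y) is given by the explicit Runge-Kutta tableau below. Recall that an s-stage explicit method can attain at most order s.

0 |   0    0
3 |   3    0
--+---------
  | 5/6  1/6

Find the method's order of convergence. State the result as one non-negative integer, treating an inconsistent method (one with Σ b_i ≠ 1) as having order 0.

2

b = (5/6, 1/6)
c = (0, 3)
Σ b_i: 5/6·1 + 1/6·1 = 1 ✓
b·c: 1/6·3 = 1/2 ✓; 2 stages ⇒ order 2.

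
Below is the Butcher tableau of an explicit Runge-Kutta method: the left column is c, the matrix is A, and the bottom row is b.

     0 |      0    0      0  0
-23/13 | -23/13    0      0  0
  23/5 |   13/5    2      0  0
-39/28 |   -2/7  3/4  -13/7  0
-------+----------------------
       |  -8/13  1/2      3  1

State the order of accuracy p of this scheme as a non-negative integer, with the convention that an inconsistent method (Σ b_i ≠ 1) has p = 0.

0

b = (-8/13, 1/2, 3, 1)
c = (0, -23/13, 23/5, -39/28)
Ac = (0, 0, -46/13, -17963/1820)
Σ b_i: (-8/13)·1 + 1/2·1 + 3·1 + 1·1 = 101/26 ≠ 1 ⇒ order 0.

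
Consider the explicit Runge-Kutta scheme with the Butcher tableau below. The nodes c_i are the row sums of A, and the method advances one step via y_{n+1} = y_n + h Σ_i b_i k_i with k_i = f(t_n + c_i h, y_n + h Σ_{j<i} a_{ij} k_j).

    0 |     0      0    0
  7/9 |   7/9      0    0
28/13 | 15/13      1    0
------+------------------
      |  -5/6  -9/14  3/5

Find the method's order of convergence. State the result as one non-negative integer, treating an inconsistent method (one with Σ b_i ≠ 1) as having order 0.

0

b = (-5/6, -9/14, 3/5)
c = (0, 7/9, 28/13)
Ac = (0, 0, 7/9)
Σ b_i: (-5/6)·1 + (-9/14)·1 + 3/5·1 = -92/105 ≠ 1 ⇒ order 0.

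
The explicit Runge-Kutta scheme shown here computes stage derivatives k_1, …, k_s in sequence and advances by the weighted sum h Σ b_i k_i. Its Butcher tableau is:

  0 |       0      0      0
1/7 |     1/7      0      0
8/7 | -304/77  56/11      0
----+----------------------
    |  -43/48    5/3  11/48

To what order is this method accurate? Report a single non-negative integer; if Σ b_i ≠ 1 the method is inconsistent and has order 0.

3

b = (-43/48, 5/3, 11/48)
c = (0, 1/7, 8/7)
Ac = (0, 0, 8/11)
Σ b_i: (-43/48)·1 + 5/3·1 + 11/48·1 = 1 ✓
b·c: 5/3·1/7 + 11/48·8/7 = 1/2 ✓
b·c²: 5/3·1/49 + 11/48·64/49 = 1/3 ✓
b·Ac: 11/48·8/11 = 1/6 ✓; 3 stages ⇒ order 3.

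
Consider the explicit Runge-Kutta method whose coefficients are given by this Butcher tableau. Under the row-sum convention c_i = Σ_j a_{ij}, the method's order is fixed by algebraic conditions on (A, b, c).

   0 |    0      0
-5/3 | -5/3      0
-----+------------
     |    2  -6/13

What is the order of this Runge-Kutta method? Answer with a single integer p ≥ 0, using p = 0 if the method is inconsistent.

b = (2, -6/13)
c = (0, -5/3)
Σ b_i: 2·1 + (-6/13)·1 = 20/13 ≠ 1 ⇒ order 0.

0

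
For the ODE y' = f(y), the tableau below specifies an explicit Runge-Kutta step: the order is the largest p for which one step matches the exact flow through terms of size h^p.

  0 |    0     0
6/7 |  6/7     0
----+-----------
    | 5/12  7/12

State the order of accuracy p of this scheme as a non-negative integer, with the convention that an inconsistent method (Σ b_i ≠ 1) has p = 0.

b = (5/12, 7/12)
c = (0, 6/7)
Σ b_i: 5/12·1 + 7/12·1 = 1 ✓
b·c: 7/12·6/7 = 1/2 ✓; 2 stages ⇒ order 2.

2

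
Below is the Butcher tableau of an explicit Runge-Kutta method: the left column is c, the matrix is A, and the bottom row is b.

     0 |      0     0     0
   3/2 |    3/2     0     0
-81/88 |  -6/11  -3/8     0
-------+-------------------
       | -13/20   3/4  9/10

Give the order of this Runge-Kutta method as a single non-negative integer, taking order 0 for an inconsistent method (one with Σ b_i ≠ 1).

1

b = (-13/20, 3/4, 9/10)
c = (0, 3/2, -81/88)
Ac = (0, 0, -9/16)
Σ b_i: (-13/20)·1 + 3/4·1 + 9/10·1 = 1 ✓
b·c: 3/4·3/2 + 9/10·(-81/88) = 261/880 ≠ 1/2 ⇒ order 1.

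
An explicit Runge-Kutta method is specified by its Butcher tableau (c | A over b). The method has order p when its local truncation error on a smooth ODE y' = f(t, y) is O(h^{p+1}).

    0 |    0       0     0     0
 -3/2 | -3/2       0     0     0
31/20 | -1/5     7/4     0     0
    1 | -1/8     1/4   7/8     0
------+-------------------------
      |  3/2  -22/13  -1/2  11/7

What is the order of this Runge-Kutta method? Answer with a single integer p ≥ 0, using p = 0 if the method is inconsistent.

b = (3/2, -22/13, -1/2, 11/7)
c = (0, -3/2, 31/20, 1)
Ac = (0, 0, -21/8, 157/160)
Σ b_i: 3/2·1 + (-22/13)·1 + (-1/2)·1 + 11/7·1 = 80/91 ≠ 1 ⇒ order 0.

0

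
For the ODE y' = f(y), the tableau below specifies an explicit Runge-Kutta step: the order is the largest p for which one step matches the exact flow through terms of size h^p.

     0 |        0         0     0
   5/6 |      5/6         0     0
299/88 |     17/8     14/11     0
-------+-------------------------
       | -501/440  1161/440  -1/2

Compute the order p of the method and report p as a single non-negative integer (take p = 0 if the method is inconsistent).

b = (-501/440, 1161/440, -1/2)
c = (0, 5/6, 299/88)
Ac = (0, 0, 35/33)
Σ b_i: (-501/440)·1 + 1161/440·1 + (-1/2)·1 = 1 ✓
b·c: 1161/440·5/6 + (-1/2)·299/88 = 1/2 ✓
b·c²: 1161/440·25/36 + (-1/2)·89401/7744 = -61021/15488 ≠ 1/3 ⇒ order 2.
b·Ac: (-1/2)·35/33 = -35/66 ≠ 1/6

2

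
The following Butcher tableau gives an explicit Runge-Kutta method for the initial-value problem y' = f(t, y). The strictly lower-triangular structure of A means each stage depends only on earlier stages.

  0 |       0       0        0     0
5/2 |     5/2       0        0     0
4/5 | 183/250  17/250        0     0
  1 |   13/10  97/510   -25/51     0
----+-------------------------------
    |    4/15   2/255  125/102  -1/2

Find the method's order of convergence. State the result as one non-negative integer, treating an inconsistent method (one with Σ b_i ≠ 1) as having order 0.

4

b = (4/15, 2/255, 125/102, -1/2)
c = (0, 5/2, 4/5, 1)
Ac = (0, 0, 17/100, 1/12)
Σ b_i: 4/15·1 + 2/255·1 + 125/102·1 + (-1/2)·1 = 1 ✓
b·c: 2/255·5/2 + 125/102·4/5 + (-1/2)·1 = 1/2 ✓
b·c²: 2/255·25/4 + 125/102·16/25 + (-1/2)·1 = 1/3 ✓
b·Ac: 125/102·17/100 + (-1/2)·1/12 = 1/6 ✓
b·c³: 2/255·125/8 + 125/102·64/125 + (-1/2)·1 = 1/4 ✓
b·(c∘Ac): 125/102·17/125 + (-1/2)·1/12 = 1/8 ✓
b·Ac²: 125/102·17/40 + (-1/2)·7/8 = 1/12 ✓
b·A²c: (-1/2)·(-1/12) = 1/24 ✓; 4 stages ⇒ order 4.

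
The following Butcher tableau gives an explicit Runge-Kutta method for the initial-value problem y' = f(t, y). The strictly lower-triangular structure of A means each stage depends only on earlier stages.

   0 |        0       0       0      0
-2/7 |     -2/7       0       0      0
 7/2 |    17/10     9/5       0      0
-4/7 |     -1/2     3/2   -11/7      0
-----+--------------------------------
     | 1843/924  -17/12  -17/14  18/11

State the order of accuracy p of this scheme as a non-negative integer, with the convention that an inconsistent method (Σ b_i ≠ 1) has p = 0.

b = (1843/924, -17/12, -17/14, 18/11)
c = (0, -2/7, 7/2, -4/7)
Ac = (0, 0, -18/35, -83/14)
Σ b_i: 1843/924·1 + (-17/12)·1 + (-17/14)·1 + 18/11·1 = 1 ✓
b·c: (-17/12)·(-2/7) + (-17/14)·7/2 + 18/11·(-4/7) = -631/132 ≠ 1/2 ⇒ order 1.

1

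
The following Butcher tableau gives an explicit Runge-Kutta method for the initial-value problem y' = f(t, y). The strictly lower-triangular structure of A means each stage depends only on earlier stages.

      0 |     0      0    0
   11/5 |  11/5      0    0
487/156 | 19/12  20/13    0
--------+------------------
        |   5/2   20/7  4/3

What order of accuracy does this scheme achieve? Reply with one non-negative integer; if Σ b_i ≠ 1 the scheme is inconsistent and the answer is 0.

0

b = (5/2, 20/7, 4/3)
c = (0, 11/5, 487/156)
Ac = (0, 0, 44/13)
Σ b_i: 5/2·1 + 20/7·1 + 4/3·1 = 281/42 ≠ 1 ⇒ order 0.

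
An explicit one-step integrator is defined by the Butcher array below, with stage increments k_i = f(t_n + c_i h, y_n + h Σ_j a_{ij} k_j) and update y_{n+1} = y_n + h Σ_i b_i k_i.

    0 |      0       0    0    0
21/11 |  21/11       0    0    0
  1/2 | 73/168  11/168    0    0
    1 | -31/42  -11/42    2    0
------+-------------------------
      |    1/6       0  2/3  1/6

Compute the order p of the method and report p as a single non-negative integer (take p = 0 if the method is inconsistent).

4

b = (1/6, 0, 2/3, 1/6)
c = (0, 21/11, 1/2, 1)
Ac = (0, 0, 1/8, 1/2)
Σ b_i: 1/6·1 + 2/3·1 + 1/6·1 = 1 ✓
b·c: 2/3·1/2 + 1/6·1 = 1/2 ✓
b·c²: 2/3·1/4 + 1/6·1 = 1/3 ✓
b·Ac: 2/3·1/8 + 1/6·1/2 = 1/6 ✓
b·c³: 2/3·1/8 + 1/6·1 = 1/4 ✓
b·(c∘Ac): 2/3·1/16 + 1/6·1/2 = 1/8 ✓
b·Ac²: 2/3·21/88 + 1/6·(-5/11) = 1/12 ✓
b·A²c: 1/6·1/4 = 1/24 ✓; 4 stages ⇒ order 4.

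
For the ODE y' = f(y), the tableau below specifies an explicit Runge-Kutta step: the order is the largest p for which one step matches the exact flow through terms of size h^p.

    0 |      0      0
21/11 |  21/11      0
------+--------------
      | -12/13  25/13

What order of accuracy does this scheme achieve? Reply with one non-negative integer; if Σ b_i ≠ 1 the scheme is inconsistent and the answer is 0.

1

b = (-12/13, 25/13)
c = (0, 21/11)
Σ b_i: (-12/13)·1 + 25/13·1 = 1 ✓
b·c: 25/13·21/11 = 525/143 ≠ 1/2 ⇒ order 1.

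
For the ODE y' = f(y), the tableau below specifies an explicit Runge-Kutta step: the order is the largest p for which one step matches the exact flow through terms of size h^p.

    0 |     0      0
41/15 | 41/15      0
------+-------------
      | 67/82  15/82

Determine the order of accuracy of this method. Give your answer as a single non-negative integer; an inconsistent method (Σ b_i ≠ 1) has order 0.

b = (67/82, 15/82)
c = (0, 41/15)
Σ b_i: 67/82·1 + 15/82·1 = 1 ✓
b·c: 15/82·41/15 = 1/2 ✓; 2 stages ⇒ order 2.

2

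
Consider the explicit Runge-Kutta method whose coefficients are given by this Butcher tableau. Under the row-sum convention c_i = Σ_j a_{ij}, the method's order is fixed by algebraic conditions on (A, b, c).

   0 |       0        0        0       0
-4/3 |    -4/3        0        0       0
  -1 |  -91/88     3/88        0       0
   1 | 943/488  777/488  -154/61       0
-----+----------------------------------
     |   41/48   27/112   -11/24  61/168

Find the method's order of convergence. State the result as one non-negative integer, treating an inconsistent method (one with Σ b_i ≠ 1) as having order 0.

b = (41/48, 27/112, -11/24, 61/168)
c = (0, -4/3, -1, 1)
Ac = (0, 0, -1/22, 49/122)
Σ b_i: 41/48·1 + 27/112·1 + (-11/24)·1 + 61/168·1 = 1 ✓
b·c: 27/112·(-4/3) + (-11/24)·(-1) + 61/168·1 = 1/2 ✓
b·c²: 27/112·16/9 + (-11/24)·1 + 61/168·1 = 1/3 ✓
b·Ac: (-11/24)·(-1/22) + 61/168·49/122 = 1/6 ✓
b·c³: 27/112·(-64/27) + (-11/24)·(-1) + 61/168·1 = 1/4 ✓
b·(c∘Ac): (-11/24)·1/22 + 61/168·49/122 = 1/8 ✓
b·Ac²: (-11/24)·2/33 + 61/168·56/183 = 1/12 ✓
b·A²c: 61/168·7/61 = 1/24 ✓; 4 stages ⇒ order 4.

4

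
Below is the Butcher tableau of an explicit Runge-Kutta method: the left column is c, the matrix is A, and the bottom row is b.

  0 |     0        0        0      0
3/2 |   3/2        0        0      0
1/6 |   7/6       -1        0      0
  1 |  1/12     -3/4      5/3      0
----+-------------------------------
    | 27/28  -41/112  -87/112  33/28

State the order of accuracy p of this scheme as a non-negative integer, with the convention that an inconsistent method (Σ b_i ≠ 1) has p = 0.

b = (27/28, -41/112, -87/112, 33/28)
c = (0, 3/2, 1/6, 1)
Ac = (0, 0, -3/2, -61/72)
Σ b_i: 27/28·1 + (-41/112)·1 + (-87/112)·1 + 33/28·1 = 1 ✓
b·c: (-41/112)·3/2 + (-87/112)·1/6 + 33/28·1 = 1/2 ✓
b·c²: (-41/112)·9/4 + (-87/112)·1/36 + 33/28·1 = 1/3 ✓
b·Ac: (-87/112)·(-3/2) + 33/28·(-61/72) = 1/6 ✓
b·c³: (-41/112)·27/8 + (-87/112)·1/216 + 33/28·1 = -61/1008 ≠ 1/4 ⇒ order 3.
b·(c∘Ac): (-87/112)·(-1/4) + 33/28·(-61/72) = -1081/1344 ≠ 1/8
b·Ac²: (-87/112)·(-9/4) + 33/28·(-709/432) = -47/252 ≠ 1/12
b·A²c: 33/28·(-5/2) = -165/56 ≠ 1/24

3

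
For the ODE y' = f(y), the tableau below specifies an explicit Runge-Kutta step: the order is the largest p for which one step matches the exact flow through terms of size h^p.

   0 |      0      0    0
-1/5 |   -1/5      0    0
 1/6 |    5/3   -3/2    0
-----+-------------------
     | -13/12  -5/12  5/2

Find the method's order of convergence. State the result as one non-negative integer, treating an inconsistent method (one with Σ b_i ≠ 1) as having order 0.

2

b = (-13/12, -5/12, 5/2)
c = (0, -1/5, 1/6)
Ac = (0, 0, 3/10)
Σ b_i: (-13/12)·1 + (-5/12)·1 + 5/2·1 = 1 ✓
b·c: (-5/12)·(-1/5) + 5/2·1/6 = 1/2 ✓
b·c²: (-5/12)·1/25 + 5/2·1/36 = 19/360 ≠ 1/3 ⇒ order 2.
b·Ac: 5/2·3/10 = 3/4 ≠ 1/6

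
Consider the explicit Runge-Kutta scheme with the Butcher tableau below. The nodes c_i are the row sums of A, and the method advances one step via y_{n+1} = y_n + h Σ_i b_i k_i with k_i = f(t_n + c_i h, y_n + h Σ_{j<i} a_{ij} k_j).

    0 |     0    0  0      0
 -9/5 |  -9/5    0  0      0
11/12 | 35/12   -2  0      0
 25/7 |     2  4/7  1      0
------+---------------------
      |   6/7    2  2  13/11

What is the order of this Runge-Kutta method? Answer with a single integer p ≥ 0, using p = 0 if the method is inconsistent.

0

b = (6/7, 2, 2, 13/11)
c = (0, -9/5, 11/12, 25/7)
Ac = (0, 0, 18/5, -47/420)
Σ b_i: 6/7·1 + 2·1 + 2·1 + 13/11·1 = 465/77 ≠ 1 ⇒ order 0.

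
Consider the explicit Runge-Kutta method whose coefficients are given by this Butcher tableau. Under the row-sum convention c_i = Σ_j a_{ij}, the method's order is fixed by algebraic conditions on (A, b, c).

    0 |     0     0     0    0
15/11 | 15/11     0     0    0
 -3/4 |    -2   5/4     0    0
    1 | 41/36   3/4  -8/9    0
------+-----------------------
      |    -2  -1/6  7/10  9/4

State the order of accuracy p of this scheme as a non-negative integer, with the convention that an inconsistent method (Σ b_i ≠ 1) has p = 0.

b = (-2, -1/6, 7/10, 9/4)
c = (0, 15/11, -3/4, 1)
Ac = (0, 0, 75/44, 223/132)
Σ b_i: (-2)·1 + (-1/6)·1 + 7/10·1 + 9/4·1 = 47/60 ≠ 1 ⇒ order 0.

0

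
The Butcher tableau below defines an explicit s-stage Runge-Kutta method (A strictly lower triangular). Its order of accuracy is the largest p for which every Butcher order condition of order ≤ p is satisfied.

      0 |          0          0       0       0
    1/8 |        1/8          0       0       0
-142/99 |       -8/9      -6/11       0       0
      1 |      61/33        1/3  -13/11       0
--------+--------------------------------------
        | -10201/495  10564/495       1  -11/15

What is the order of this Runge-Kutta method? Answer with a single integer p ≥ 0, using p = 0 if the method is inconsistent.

b = (-10201/495, 10564/495, 1, -11/15)
c = (0, 1/8, -142/99, 1)
Ac = (0, 0, -3/44, 15131/8712)
Σ b_i: (-10201/495)·1 + 10564/495·1 + 1·1 + (-11/15)·1 = 1 ✓
b·c: 10564/495·1/8 + 1·(-142/99) + (-11/15)·1 = 1/2 ✓
b·c²: 10564/495·1/64 + 1·20164/9801 + (-11/15)·1 = 1299587/784080 ≠ 1/3 ⇒ order 2.
b·Ac: 1·(-3/44) + (-11/15)·15131/8712 = -15941/11880 ≠ 1/6

2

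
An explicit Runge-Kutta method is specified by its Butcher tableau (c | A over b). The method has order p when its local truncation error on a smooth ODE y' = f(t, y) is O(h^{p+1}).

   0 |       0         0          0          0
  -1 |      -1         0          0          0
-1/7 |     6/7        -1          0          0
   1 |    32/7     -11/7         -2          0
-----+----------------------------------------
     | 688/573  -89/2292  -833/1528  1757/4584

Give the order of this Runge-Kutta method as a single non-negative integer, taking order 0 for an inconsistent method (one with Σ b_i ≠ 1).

b = (688/573, -89/2292, -833/1528, 1757/4584)
c = (0, -1, -1/7, 1)
Ac = (0, 0, 1, 13/7)
Σ b_i: 688/573·1 + (-89/2292)·1 + (-833/1528)·1 + 1757/4584·1 = 1 ✓
b·c: (-89/2292)·(-1) + (-833/1528)·(-1/7) + 1757/4584·1 = 1/2 ✓
b·c²: (-89/2292)·1 + (-833/1528)·1/49 + 1757/4584·1 = 1/3 ✓
b·Ac: (-833/1528)·1 + 1757/4584·13/7 = 1/6 ✓
b·c³: (-89/2292)·(-1) + (-833/1528)·(-1/343) + 1757/4584·1 = 1133/2674 ≠ 1/4 ⇒ order 3.
b·(c∘Ac): (-833/1528)·(-1/7) + 1757/4584·13/7 = 905/1146 ≠ 1/8
b·Ac²: (-833/1528)·(-1) + 1757/4584·(-79/49) = -292/4011 ≠ 1/12
b·A²c: 1757/4584·(-2) = -1757/2292 ≠ 1/24

3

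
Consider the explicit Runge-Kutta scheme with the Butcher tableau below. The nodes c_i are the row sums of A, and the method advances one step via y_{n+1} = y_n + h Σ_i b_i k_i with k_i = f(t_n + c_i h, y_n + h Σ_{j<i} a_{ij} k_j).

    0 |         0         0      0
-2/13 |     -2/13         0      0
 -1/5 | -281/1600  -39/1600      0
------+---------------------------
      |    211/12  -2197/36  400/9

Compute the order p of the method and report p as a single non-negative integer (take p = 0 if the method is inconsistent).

b = (211/12, -2197/36, 400/9)
c = (0, -2/13, -1/5)
Ac = (0, 0, 3/800)
Σ b_i: 211/12·1 + (-2197/36)·1 + 400/9·1 = 1 ✓
b·c: (-2197/36)·(-2/13) + 400/9·(-1/5) = 1/2 ✓
b·c²: (-2197/36)·4/169 + 400/9·1/25 = 1/3 ✓
b·Ac: 400/9·3/800 = 1/6 ✓; 3 stages ⇒ order 3.

3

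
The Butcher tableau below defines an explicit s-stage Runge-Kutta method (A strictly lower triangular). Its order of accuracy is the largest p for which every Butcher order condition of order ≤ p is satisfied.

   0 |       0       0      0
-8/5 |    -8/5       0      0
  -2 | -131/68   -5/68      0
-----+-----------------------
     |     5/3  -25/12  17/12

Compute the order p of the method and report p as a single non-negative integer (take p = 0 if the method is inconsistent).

3

b = (5/3, -25/12, 17/12)
c = (0, -8/5, -2)
Ac = (0, 0, 2/17)
Σ b_i: 5/3·1 + (-25/12)·1 + 17/12·1 = 1 ✓
b·c: (-25/12)·(-8/5) + 17/12·(-2) = 1/2 ✓
b·c²: (-25/12)·64/25 + 17/12·4 = 1/3 ✓
b·Ac: 17/12·2/17 = 1/6 ✓; 3 stages ⇒ order 3.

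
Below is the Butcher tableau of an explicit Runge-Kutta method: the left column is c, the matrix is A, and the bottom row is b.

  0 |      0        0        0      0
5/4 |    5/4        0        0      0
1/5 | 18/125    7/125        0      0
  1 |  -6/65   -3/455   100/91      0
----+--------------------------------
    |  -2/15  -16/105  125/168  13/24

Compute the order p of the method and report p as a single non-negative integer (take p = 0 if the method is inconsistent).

b = (-2/15, -16/105, 125/168, 13/24)
c = (0, 5/4, 1/5, 1)
Ac = (0, 0, 7/100, 11/52)
Σ b_i: (-2/15)·1 + (-16/105)·1 + 125/168·1 + 13/24·1 = 1 ✓
b·c: (-16/105)·5/4 + 125/168·1/5 + 13/24·1 = 1/2 ✓
b·c²: (-16/105)·25/16 + 125/168·1/25 + 13/24·1 = 1/3 ✓
b·Ac: 125/168·7/100 + 13/24·11/52 = 1/6 ✓
b·c³: (-16/105)·125/64 + 125/168·1/125 + 13/24·1 = 1/4 ✓
b·(c∘Ac): 125/168·7/500 + 13/24·11/52 = 1/8 ✓
b·Ac²: 125/168·7/80 + 13/24·7/208 = 1/12 ✓
b·A²c: 13/24·1/13 = 1/24 ✓; 4 stages ⇒ order 4.

4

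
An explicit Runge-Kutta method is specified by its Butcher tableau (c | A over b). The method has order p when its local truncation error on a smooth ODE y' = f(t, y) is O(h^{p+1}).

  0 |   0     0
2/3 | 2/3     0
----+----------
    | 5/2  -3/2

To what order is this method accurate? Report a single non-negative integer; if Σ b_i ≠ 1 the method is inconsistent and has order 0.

b = (5/2, -3/2)
c = (0, 2/3)
Σ b_i: 5/2·1 + (-3/2)·1 = 1 ✓
b·c: (-3/2)·2/3 = -1 ≠ 1/2 ⇒ order 1.

1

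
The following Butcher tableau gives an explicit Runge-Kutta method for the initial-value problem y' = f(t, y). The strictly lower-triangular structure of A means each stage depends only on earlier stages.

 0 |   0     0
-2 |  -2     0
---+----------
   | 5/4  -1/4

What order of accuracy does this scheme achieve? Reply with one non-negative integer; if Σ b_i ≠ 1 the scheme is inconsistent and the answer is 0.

2

b = (5/4, -1/4)
c = (0, -2)
Σ b_i: 5/4·1 + (-1/4)·1 = 1 ✓
b·c: (-1/4)·(-2) = 1/2 ✓; 2 stages ⇒ order 2.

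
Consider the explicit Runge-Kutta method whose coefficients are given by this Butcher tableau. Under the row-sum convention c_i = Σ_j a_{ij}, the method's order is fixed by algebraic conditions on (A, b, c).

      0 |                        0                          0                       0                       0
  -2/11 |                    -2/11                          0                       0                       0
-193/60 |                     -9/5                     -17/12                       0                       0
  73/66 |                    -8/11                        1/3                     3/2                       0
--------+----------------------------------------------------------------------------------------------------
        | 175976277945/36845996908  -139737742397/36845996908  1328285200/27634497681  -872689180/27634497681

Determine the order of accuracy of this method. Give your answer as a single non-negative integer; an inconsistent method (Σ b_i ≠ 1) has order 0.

b = (175976277945/36845996908, -139737742397/36845996908, 1328285200/27634497681, -872689180/27634497681)
c = (0, -2/11, -193/60, 73/66)
Ac = (0, 0, 17/66, -6449/1320)
Σ b_i: 175976277945/36845996908·1 + (-139737742397/36845996908)·1 + 1328285200/27634497681·1 + (-872689180/27634497681)·1 = 1 ✓
b·c: (-139737742397/36845996908)·(-2/11) + 1328285200/27634497681·(-193/60) + (-872689180/27634497681)·73/66 = 1/2 ✓
b·c²: (-139737742397/36845996908)·4/121 + 1328285200/27634497681·37249/3600 + (-872689180/27634497681)·5329/4356 = 1/3 ✓
b·Ac: 1328285200/27634497681·17/66 + (-872689180/27634497681)·(-6449/1320) = 1/6 ✓
b·c³: (-139737742397/36845996908)·(-8/1331) + 1328285200/27634497681·(-7189057/216000) + (-872689180/27634497681)·389017/287496 = -324956234611859/200626453164060 ≠ 1/4 ⇒ order 3.
b·(c∘Ac): 1328285200/27634497681·(-3281/3960) + (-872689180/27634497681)·(-470777/87120) = 477217745131/3647753693892 ≠ 1/8
b·Ac²: 1328285200/27634497681·(-17/363) + (-872689180/27634497681)·1503443/96800 = -17973545433001/36477536938920 ≠ 1/12
b·A²c: (-872689180/27634497681)·17/44 = -337175365/27634497681 ≠ 1/24

3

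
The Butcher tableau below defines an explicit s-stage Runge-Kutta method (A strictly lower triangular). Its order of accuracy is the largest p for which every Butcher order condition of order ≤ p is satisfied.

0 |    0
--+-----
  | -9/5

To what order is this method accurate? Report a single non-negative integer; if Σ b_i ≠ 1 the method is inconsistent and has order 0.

b = (-9/5)
c = (0)
Σ b_i: (-9/5)·1 = -9/5 ≠ 1 ⇒ order 0.

0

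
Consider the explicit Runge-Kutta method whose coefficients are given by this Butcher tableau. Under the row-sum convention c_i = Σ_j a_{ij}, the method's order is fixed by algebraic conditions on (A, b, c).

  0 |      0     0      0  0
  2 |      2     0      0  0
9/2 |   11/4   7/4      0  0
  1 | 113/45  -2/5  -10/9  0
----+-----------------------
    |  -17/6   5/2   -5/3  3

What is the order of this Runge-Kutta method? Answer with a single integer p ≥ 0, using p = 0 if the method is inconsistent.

b = (-17/6, 5/2, -5/3, 3)
c = (0, 2, 9/2, 1)
Ac = (0, 0, 7/2, -29/5)
Σ b_i: (-17/6)·1 + 5/2·1 + (-5/3)·1 + 3·1 = 1 ✓
b·c: 5/2·2 + (-5/3)·9/2 + 3·1 = 1/2 ✓
b·c²: 5/2·4 + (-5/3)·81/4 + 3·1 = -83/4 ≠ 1/3 ⇒ order 2.
b·Ac: (-5/3)·7/2 + 3·(-29/5) = -697/30 ≠ 1/6

2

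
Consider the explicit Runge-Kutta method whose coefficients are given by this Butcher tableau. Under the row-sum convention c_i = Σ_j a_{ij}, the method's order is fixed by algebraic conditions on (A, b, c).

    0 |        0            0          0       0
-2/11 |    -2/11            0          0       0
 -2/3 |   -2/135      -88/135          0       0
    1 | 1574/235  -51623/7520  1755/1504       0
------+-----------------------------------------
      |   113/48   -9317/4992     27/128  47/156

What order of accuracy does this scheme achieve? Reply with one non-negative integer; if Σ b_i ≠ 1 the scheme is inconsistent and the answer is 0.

b = (113/48, -9317/4992, 27/128, 47/156)
c = (0, -2/11, -2/3, 1)
Ac = (0, 0, 16/135, 221/470)
Σ b_i: 113/48·1 + (-9317/4992)·1 + 27/128·1 + 47/156·1 = 1 ✓
b·c: (-9317/4992)·(-2/11) + 27/128·(-2/3) + 47/156·1 = 1/2 ✓
b·c²: (-9317/4992)·4/121 + 27/128·4/9 + 47/156·1 = 1/3 ✓
b·Ac: 27/128·16/135 + 47/156·221/470 = 1/6 ✓
b·c³: (-9317/4992)·(-8/1331) + 27/128·(-8/27) + 47/156·1 = 1/4 ✓
b·(c∘Ac): 27/128·(-32/405) + 47/156·221/470 = 1/8 ✓
b·Ac²: 27/128·(-32/1485) + 47/156·754/2585 = 1/12 ✓
b·A²c: 47/156·13/94 = 1/24 ✓; 4 stages ⇒ order 4.

4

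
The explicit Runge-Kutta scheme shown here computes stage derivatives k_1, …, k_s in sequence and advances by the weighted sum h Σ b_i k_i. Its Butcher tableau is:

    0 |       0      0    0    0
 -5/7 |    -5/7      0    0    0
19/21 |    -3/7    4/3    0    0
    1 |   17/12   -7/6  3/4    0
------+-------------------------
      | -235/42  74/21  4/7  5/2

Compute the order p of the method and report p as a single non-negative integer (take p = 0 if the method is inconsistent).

2

b = (-235/42, 74/21, 4/7, 5/2)
c = (0, -5/7, 19/21, 1)
Ac = (0, 0, -20/21, 127/84)
Σ b_i: (-235/42)·1 + 74/21·1 + 4/7·1 + 5/2·1 = 1 ✓
b·c: 74/21·(-5/7) + 4/7·19/21 + 5/2·1 = 1/2 ✓
b·c²: 74/21·25/49 + 4/7·361/441 + 5/2·1 = 29423/6174 ≠ 1/3 ⇒ order 2.
b·Ac: 4/7·(-20/21) + 5/2·127/84 = 3805/1176 ≠ 1/6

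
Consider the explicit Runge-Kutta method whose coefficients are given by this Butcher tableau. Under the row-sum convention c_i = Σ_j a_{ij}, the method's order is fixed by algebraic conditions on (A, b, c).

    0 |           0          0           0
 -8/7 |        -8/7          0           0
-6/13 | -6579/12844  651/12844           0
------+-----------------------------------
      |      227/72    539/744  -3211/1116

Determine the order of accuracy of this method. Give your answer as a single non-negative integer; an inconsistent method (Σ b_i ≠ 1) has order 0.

b = (227/72, 539/744, -3211/1116)
c = (0, -8/7, -6/13)
Ac = (0, 0, -186/3211)
Σ b_i: 227/72·1 + 539/744·1 + (-3211/1116)·1 = 1 ✓
b·c: 539/744·(-8/7) + (-3211/1116)·(-6/13) = 1/2 ✓
b·c²: 539/744·64/49 + (-3211/1116)·36/169 = 1/3 ✓
b·Ac: (-3211/1116)·(-186/3211) = 1/6 ✓; 3 stages ⇒ order 3.

3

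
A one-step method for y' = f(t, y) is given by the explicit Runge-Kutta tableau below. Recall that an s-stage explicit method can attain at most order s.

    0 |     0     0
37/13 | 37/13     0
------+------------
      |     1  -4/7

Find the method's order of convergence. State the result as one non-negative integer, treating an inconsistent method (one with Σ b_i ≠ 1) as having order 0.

b = (1, -4/7)
c = (0, 37/13)
Σ b_i: 1·1 + (-4/7)·1 = 3/7 ≠ 1 ⇒ order 0.

0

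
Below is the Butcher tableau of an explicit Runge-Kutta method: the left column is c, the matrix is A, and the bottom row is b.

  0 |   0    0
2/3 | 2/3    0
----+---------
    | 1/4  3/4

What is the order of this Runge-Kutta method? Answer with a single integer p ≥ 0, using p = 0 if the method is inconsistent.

b = (1/4, 3/4)
c = (0, 2/3)
Σ b_i: 1/4·1 + 3/4·1 = 1 ✓
b·c: 3/4·2/3 = 1/2 ✓; 2 stages ⇒ order 2.

2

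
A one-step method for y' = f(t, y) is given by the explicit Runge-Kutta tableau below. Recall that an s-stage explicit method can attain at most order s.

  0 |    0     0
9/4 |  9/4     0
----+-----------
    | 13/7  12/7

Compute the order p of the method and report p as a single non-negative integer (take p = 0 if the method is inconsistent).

0

b = (13/7, 12/7)
c = (0, 9/4)
Σ b_i: 13/7·1 + 12/7·1 = 25/7 ≠ 1 ⇒ order 0.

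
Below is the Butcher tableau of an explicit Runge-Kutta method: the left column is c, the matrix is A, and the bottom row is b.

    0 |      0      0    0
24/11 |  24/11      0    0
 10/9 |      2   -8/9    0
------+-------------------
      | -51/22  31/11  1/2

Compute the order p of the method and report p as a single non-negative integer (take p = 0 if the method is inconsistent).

b = (-51/22, 31/11, 1/2)
c = (0, 24/11, 10/9)
Ac = (0, 0, -64/33)
Σ b_i: (-51/22)·1 + 31/11·1 + 1/2·1 = 1 ✓
b·c: 31/11·24/11 + 1/2·10/9 = 7301/1089 ≠ 1/2 ⇒ order 1.

1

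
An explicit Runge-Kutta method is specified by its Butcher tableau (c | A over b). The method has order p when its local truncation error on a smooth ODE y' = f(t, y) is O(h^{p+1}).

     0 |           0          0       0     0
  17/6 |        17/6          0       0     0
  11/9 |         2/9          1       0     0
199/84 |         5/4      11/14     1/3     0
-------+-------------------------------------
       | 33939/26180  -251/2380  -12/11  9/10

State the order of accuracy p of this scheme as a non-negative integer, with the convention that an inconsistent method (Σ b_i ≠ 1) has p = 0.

2

b = (33939/26180, -251/2380, -12/11, 9/10)
c = (0, 17/6, 11/9, 199/84)
Ac = (0, 0, 17/6, 1991/756)
Σ b_i: 33939/26180·1 + (-251/2380)·1 + (-12/11)·1 + 9/10·1 = 1 ✓
b·c: (-251/2380)·17/6 + (-12/11)·11/9 + 9/10·199/84 = 1/2 ✓
b·c²: (-251/2380)·289/36 + (-12/11)·121/81 + 9/10·39601/7056 = 545053/211680 ≠ 1/3 ⇒ order 2.
b·Ac: (-12/11)·17/6 + 9/10·1991/756 = -6659/9240 ≠ 1/6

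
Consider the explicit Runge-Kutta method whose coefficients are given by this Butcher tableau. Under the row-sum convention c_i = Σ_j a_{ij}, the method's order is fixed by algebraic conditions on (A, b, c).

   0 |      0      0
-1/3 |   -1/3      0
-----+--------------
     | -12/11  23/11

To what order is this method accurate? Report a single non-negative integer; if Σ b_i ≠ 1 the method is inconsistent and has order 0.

1

b = (-12/11, 23/11)
c = (0, -1/3)
Σ b_i: (-12/11)·1 + 23/11·1 = 1 ✓
b·c: 23/11·(-1/3) = -23/33 ≠ 1/2 ⇒ order 1.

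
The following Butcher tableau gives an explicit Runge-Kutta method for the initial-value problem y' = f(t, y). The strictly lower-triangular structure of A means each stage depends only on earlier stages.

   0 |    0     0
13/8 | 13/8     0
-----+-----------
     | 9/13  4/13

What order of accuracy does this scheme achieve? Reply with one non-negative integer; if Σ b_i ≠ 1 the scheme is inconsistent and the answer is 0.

2

b = (9/13, 4/13)
c = (0, 13/8)
Σ b_i: 9/13·1 + 4/13·1 = 1 ✓
b·c: 4/13·13/8 = 1/2 ✓; 2 stages ⇒ order 2.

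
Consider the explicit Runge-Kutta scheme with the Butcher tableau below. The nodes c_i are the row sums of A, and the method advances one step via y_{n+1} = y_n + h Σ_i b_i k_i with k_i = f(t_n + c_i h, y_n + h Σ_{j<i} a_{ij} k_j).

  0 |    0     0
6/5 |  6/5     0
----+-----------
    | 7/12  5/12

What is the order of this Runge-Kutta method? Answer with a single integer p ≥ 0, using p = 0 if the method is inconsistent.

2

b = (7/12, 5/12)
c = (0, 6/5)
Σ b_i: 7/12·1 + 5/12·1 = 1 ✓
b·c: 5/12·6/5 = 1/2 ✓; 2 stages ⇒ order 2.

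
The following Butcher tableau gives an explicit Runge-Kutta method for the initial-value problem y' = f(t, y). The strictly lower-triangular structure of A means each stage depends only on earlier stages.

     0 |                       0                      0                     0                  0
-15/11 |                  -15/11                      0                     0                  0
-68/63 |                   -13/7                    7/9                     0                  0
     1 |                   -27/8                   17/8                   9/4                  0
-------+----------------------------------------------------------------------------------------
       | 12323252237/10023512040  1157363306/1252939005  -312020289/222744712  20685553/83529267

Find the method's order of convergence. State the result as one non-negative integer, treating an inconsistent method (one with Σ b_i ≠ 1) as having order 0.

b = (12323252237/10023512040, 1157363306/1252939005, -312020289/222744712, 20685553/83529267)
c = (0, -15/11, -68/63, 1)
Ac = (0, 0, -35/33, -3281/616)
Σ b_i: 12323252237/10023512040·1 + 1157363306/1252939005·1 + (-312020289/222744712)·1 + 20685553/83529267·1 = 1 ✓
b·c: 1157363306/1252939005·(-15/11) + (-312020289/222744712)·(-68/63) + 20685553/83529267·1 = 1/2 ✓
b·c²: 1157363306/1252939005·225/121 + (-312020289/222744712)·4624/3969 + 20685553/83529267·1 = 1/3 ✓
b·Ac: (-312020289/222744712)·(-35/33) + 20685553/83529267·(-3281/616) = 1/6 ✓
b·c³: 1157363306/1252939005·(-3375/1331) + (-312020289/222744712)·(-314432/250047) + 20685553/83529267·1 = -19283282329/57885782031 ≠ 1/4 ⇒ order 3.
b·(c∘Ac): (-312020289/222744712)·340/297 + 20685553/83529267·(-3281/616) = -21483047339/7350575496 ≠ 1/8
b·Ac²: (-312020289/222744712)·175/121 + 20685553/83529267·2805833/426888 = -46104838247/115771564062 ≠ 1/12
b·A²c: 20685553/83529267·(-105/44) = -723994355/1225095916 ≠ 1/24

3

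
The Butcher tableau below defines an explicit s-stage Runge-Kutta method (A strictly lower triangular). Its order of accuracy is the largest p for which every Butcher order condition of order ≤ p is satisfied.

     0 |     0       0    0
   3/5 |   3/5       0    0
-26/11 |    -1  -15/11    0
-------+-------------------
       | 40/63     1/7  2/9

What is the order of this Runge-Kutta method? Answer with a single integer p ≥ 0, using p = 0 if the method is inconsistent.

b = (40/63, 1/7, 2/9)
c = (0, 3/5, -26/11)
Ac = (0, 0, -9/11)
Σ b_i: 40/63·1 + 1/7·1 + 2/9·1 = 1 ✓
b·c: 1/7·3/5 + 2/9·(-26/11) = -1523/3465 ≠ 1/2 ⇒ order 1.

1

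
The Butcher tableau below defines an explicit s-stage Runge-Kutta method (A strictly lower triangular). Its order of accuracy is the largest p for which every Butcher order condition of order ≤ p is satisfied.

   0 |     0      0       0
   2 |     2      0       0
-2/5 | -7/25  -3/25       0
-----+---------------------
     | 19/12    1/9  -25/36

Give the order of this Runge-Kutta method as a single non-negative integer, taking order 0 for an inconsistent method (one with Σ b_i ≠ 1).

b = (19/12, 1/9, -25/36)
c = (0, 2, -2/5)
Ac = (0, 0, -6/25)
Σ b_i: 19/12·1 + 1/9·1 + (-25/36)·1 = 1 ✓
b·c: 1/9·2 + (-25/36)·(-2/5) = 1/2 ✓
b·c²: 1/9·4 + (-25/36)·4/25 = 1/3 ✓
b·Ac: (-25/36)·(-6/25) = 1/6 ✓; 3 stages ⇒ order 3.

3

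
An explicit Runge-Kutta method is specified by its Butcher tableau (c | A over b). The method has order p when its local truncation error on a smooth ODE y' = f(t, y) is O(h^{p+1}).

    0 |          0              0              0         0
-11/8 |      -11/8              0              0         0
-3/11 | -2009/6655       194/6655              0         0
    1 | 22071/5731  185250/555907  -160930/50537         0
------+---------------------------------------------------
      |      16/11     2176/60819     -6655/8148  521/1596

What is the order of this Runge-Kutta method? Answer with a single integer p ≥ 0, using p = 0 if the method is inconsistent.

4

b = (16/11, 2176/60819, -6655/8148, 521/1596)
c = (0, -11/8, -3/11, 1)
Ac = (0, 0, -97/2420, 855/2084)
Σ b_i: 16/11·1 + 2176/60819·1 + (-6655/8148)·1 + 521/1596·1 = 1 ✓
b·c: 2176/60819·(-11/8) + (-6655/8148)·(-3/11) + 521/1596·1 = 1/2 ✓
b·c²: 2176/60819·121/64 + (-6655/8148)·9/121 + 521/1596·1 = 1/3 ✓
b·Ac: (-6655/8148)·(-97/2420) + 521/1596·855/2084 = 1/6 ✓
b·c³: 2176/60819·(-1331/512) + (-6655/8148)·(-27/1331) + 521/1596·1 = 1/4 ✓
b·(c∘Ac): (-6655/8148)·291/26620 + 521/1596·855/2084 = 1/8 ✓
b·Ac²: (-6655/8148)·97/1760 + 521/1596·6555/16672 = 1/12 ✓
b·A²c: 521/1596·133/1042 = 1/24 ✓; 4 stages ⇒ order 4.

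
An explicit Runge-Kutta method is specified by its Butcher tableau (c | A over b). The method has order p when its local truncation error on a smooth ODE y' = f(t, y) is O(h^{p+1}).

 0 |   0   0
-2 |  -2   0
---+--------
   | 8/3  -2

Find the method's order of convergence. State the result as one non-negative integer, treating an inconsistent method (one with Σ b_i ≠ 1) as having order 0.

b = (8/3, -2)
c = (0, -2)
Σ b_i: 8/3·1 + (-2)·1 = 2/3 ≠ 1 ⇒ order 0.

0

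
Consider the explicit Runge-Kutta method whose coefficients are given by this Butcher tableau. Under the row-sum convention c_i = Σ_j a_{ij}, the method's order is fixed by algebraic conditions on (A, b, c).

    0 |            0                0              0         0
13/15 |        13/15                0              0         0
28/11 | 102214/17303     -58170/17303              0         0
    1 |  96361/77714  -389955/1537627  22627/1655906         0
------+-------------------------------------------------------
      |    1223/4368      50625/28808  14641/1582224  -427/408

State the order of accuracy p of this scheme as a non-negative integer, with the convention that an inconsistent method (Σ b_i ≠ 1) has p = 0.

4

b = (1223/4368, 50625/28808, 14641/1582224, -427/408)
c = (0, 13/15, 28/11, 1)
Ac = (0, 0, -3878/1331, -79/427)
Σ b_i: 1223/4368·1 + 50625/28808·1 + 14641/1582224·1 + (-427/408)·1 = 1 ✓
b·c: 50625/28808·13/15 + 14641/1582224·28/11 + (-427/408)·1 = 1/2 ✓
b·c²: 50625/28808·169/225 + 14641/1582224·784/121 + (-427/408)·1 = 1/3 ✓
b·Ac: 14641/1582224·(-3878/1331) + (-427/408)·(-79/427) = 1/6 ✓
b·c³: 50625/28808·2197/3375 + 14641/1582224·21952/1331 + (-427/408)·1 = 1/4 ✓
b·(c∘Ac): 14641/1582224·(-108584/14641) + (-427/408)·(-79/427) = 1/8 ✓
b·Ac²: 14641/1582224·(-50414/19965) + (-427/408)·(-653/6405) = 1/12 ✓
b·A²c: (-427/408)·(-17/427) = 1/24 ✓; 4 stages ⇒ order 4.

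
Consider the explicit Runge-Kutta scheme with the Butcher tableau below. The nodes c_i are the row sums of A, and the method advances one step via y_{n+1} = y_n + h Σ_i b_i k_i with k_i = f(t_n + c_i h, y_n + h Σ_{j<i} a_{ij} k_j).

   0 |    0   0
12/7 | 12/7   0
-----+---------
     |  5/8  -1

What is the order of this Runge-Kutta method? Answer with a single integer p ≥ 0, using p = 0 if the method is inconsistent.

0

b = (5/8, -1)
c = (0, 12/7)
Σ b_i: 5/8·1 + (-1)·1 = -3/8 ≠ 1 ⇒ order 0.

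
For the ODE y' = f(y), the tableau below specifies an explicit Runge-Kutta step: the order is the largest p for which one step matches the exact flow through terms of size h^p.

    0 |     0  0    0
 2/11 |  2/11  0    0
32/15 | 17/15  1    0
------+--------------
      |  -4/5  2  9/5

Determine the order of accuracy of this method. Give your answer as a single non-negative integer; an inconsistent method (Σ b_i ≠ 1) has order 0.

b = (-4/5, 2, 9/5)
c = (0, 2/11, 32/15)
Ac = (0, 0, 2/11)
Σ b_i: (-4/5)·1 + 2·1 + 9/5·1 = 3 ≠ 1 ⇒ order 0.

0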